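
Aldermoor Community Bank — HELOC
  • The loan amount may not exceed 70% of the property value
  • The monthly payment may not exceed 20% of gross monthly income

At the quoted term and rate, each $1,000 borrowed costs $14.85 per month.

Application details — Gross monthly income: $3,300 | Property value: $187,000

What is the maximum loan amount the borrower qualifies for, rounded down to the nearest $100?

$44,400

Payment cap: 20% × $3,300 = $660/month.
At $14.85 per $1,000, that supports 660/14.85 × 1,000 ≈ $44,444 → $44,400.
LTV cap: 70% × $187,000 = $130,900 → $130,900.
Binding constraint: payment-to-income.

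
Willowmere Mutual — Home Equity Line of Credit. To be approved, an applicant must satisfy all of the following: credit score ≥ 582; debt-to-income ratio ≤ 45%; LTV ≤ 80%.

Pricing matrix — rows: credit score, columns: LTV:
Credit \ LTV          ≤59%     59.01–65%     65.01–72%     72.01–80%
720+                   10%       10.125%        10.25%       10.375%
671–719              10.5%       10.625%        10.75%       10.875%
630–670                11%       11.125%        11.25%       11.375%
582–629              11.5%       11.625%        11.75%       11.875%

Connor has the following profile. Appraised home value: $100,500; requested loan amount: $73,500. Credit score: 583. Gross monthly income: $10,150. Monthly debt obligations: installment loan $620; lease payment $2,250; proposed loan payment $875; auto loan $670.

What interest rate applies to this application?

11.875%

Credit score 583 ≥ 582; Total monthly debts = (620 + 2,250 + 875 + 670) = 4,415. DTI = 4,415/10,150 = 43.5% ≤ 45%
LTV: 73,500 ÷ 100,500 = 73.1%, within 80% cap
Row: 583 falls in 582–629. Column: 73.1% falls in 72.01–80%. Rate = 11.875%.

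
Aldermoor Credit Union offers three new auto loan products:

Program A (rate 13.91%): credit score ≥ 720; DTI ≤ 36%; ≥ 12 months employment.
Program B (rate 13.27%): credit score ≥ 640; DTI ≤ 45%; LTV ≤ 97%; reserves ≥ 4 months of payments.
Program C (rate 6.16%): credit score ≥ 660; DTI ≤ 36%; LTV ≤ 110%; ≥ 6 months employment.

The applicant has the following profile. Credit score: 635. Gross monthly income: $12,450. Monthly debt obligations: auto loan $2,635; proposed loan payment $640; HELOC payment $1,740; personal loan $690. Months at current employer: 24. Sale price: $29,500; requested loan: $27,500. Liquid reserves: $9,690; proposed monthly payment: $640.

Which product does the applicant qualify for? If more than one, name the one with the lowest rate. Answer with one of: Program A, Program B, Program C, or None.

Total debts = (2,635 + 640 + 1,740 + 690) = 5,705; DTI = 5,705/12,450 = 45.8%.
LTV = 27,500/29,500 = 93.2%.
Reserves = 9,690/640 = 15.1 months.
Program A: score 635 < 720; DTI 45.8% > 36%; employment 24 ≥ 12 mo → does not qualify.
Program B: score 635 < 640; DTI 45.8% > 45%; LTV 93.2% ≤ 97%; reserves 15.1 ≥ 4 mo → does not qualify.
Program C: score 635 < 660; DTI 45.8% > 36%; LTV 93.2% ≤ 110%; employment 24 ≥ 6 mo → does not qualify.

None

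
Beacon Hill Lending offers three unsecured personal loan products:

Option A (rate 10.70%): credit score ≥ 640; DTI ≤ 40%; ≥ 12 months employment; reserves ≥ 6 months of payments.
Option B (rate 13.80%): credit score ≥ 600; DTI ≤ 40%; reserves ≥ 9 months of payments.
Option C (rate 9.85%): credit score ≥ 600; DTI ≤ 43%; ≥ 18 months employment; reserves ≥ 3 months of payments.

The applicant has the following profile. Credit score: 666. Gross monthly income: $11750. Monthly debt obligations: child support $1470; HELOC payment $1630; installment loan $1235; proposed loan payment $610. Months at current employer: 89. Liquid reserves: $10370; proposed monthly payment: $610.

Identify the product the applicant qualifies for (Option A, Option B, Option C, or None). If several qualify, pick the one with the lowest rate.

Option C

Total debts = (1,470 + 1,630 + 1,235 + 610) = 4,945; DTI = 4,945/11,750 = 42.1%.
Reserves = 10,370/610 = 17.0 months.
Option A: score 666 ≥ 640; DTI 42.1% > 40%; employment 89 ≥ 12 mo; reserves 17.0 ≥ 6 mo → does not qualify.
Option B: score 666 ≥ 600; DTI 42.1% > 40%; reserves 17.0 ≥ 9 mo → does not qualify.
Option C: score 666 ≥ 600; DTI 42.1% ≤ 43%; employment 89 ≥ 18 mo; reserves 17.0 ≥ 3 mo → qualifies.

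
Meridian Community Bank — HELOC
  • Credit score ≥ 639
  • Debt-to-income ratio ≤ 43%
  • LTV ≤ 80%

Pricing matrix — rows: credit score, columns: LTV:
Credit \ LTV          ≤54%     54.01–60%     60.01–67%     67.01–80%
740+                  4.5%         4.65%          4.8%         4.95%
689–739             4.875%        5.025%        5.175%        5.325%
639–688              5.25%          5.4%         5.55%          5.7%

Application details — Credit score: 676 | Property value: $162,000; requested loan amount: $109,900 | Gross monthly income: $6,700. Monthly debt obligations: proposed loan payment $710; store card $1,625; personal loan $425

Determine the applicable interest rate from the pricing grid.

Credit score 676 ≥ 639; Total monthly debts = (710 + 1,625 + 425) = 2,760. DTI = 2,760/6,700 = 41.2% ≤ 43%
Loan-to-value = 109,900/162,000 = 67.8% — pass (80% max)
Row: 676 falls in 639–688. Column: 67.8% falls in 67.01–80%. Rate = 5.7%.

5.7%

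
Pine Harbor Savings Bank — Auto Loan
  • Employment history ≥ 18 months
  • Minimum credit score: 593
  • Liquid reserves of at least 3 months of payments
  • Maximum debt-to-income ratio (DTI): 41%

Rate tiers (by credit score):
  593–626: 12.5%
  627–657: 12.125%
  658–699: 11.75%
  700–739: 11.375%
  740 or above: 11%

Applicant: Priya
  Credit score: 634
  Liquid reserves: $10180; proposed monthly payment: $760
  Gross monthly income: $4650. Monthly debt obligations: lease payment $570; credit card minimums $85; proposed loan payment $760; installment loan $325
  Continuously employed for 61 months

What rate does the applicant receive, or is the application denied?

Approved at 12.125%

Credit score 634 ≥ 593 (meets minimum)
Total monthly debts = (570 + 85 + 760 + 325) = 1,740. DTI = 1,740/4,650 = 37.4% ≤ 41%
Liquid reserves cover 10,180/760 = 13.4 months — ≥ 3 required
Employment 61 ≥ 18 months
All requirements met. Score 634 falls in the 627–657 tier → 12.125%.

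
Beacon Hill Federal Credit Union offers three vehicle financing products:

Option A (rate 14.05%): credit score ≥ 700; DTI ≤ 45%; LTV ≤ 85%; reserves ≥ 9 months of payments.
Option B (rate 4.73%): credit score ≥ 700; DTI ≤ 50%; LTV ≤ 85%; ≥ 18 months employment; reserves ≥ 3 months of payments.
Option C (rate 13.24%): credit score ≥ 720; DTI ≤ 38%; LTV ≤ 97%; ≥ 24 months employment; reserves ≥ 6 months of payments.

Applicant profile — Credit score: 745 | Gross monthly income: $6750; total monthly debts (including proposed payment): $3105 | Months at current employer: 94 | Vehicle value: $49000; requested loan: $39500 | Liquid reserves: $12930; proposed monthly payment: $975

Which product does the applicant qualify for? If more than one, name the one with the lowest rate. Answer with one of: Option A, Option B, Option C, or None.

Option B

DTI = 3,105/6,750 = 46%.
LTV = 39,500/49,000 = 80.6%.
Reserves = 12,930/975 = 13.3 months.
Option A: score 745 ≥ 700; DTI 46% > 45%; LTV 80.6% ≤ 85%; reserves 13.3 ≥ 9 mo → does not qualify.
Option B: score 745 ≥ 700; DTI 46% ≤ 50%; LTV 80.6% ≤ 85%; employment 94 ≥ 18 mo; reserves 13.3 ≥ 3 mo → qualifies.
Option C: score 745 ≥ 720; DTI 46% > 38%; LTV 80.6% ≤ 97%; employment 94 ≥ 24 mo; reserves 13.3 ≥ 6 mo → does not qualify.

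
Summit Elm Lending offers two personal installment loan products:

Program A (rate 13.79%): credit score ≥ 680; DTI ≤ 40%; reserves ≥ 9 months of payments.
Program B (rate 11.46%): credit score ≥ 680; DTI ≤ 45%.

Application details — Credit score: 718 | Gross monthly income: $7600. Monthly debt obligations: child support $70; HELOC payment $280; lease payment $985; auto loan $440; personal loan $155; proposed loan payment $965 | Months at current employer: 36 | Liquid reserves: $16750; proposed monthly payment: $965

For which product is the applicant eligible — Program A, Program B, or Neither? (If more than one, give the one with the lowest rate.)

Program B

Total debts = (70 + 280 + 985 + 440 + 155 + 965) = 2,895; DTI = 2,895/7,600 = 38.1%.
Reserves = 16,750/965 = 17.4 months.
Program A: score 718 ≥ 680; DTI 38.1% ≤ 40%; reserves 17.4 ≥ 9 mo → qualifies.
Program B: score 718 ≥ 680; DTI 38.1% ≤ 45% → qualifies.
Qualifying: Program A, Program B. Lowest rate is 11.46% → Program B.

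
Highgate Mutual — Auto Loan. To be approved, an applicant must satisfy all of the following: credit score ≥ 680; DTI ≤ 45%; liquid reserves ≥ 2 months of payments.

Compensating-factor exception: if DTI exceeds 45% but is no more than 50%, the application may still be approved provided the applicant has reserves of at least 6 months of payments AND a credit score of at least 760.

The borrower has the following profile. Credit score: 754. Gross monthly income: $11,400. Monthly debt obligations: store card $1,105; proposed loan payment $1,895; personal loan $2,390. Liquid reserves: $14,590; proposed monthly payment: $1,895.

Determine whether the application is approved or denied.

Credit score 754 ≥ 680 (meets base)
Total debts = (1,105 + 1,895 + 2,390) = 5,390. DTI: 5,390 ÷ 11,400 = 47.3%, over the 45% base limit.
Reserves = 14,590/1,895 = 7.7 months ≥ 2
DTI 47.3% is within the 45%–50% exception band; checking compensating factors.
Override check — reserves: 7.7 mo (ok); score: 754 (below 760).
Compensating-factor requirement not fully met.

Denied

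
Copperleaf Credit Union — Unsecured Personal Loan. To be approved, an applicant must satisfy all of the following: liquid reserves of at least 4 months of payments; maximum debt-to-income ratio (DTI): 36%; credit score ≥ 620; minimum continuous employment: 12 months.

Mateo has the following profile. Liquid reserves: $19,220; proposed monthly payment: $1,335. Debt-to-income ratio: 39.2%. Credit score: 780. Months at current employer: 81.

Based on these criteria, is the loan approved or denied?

Denied

Reserves = 19,220/1,335 = 14.4 months ≥ 4
DTI 39.2% > 36%
Credit score 780 ≥ 620 (meets)
Employment 81 ≥ 12 months
Fails on DTI.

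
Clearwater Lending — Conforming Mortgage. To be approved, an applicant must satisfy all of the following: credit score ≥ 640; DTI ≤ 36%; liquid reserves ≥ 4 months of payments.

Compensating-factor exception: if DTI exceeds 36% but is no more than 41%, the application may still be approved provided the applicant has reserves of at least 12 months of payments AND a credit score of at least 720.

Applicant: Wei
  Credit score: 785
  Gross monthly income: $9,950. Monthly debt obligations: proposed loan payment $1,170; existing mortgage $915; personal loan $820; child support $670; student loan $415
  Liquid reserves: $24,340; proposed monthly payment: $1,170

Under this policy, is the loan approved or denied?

Credit score 785 ≥ 640 (meets base)
Total debts = (1,170 + 915 + 820 + 670 + 415) = 3,990. DTI: 3,990 ÷ 9,950 = 40.1%, over the 36% base limit.
Reserves = 24,340/1,170 = 20.8 months ≥ 4
40.1% falls in the override range (36%–41%), so the compensating-factor test applies.
Reserves 20.8 ≥ 12 months; credit score 785 ≥ 720.
Both override conditions satisfied; DTI exception granted.

Approved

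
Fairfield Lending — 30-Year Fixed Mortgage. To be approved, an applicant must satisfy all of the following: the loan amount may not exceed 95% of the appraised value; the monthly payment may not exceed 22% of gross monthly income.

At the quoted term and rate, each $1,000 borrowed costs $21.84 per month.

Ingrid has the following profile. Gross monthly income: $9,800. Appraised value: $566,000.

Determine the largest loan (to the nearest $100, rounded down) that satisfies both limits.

Payment cap: 22% × $9,800 = $2,156/month.
At $21.84 per $1,000, that supports 2,156/21.84 × 1,000 ≈ $98,717 → $98,700.
LTV cap: 95% × $566,000 = $537,700 → $537,700.
Binding constraint: payment-to-income.

$98,700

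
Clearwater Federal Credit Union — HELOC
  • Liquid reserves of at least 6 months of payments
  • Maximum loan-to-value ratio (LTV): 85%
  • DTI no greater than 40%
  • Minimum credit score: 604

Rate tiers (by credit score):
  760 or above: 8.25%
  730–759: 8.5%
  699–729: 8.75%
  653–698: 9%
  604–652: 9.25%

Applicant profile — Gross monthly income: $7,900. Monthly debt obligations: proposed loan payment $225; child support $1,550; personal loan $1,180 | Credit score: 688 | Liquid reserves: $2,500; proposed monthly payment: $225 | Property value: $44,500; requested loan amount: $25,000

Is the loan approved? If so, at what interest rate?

Approved at 9%

Credit score 688 ≥ 604 (meets minimum)
LTV = 25,000/44,500 = 56.2% ≤ 85%
Reserves = 2,500/225 = 11.1 months ≥ 6
Total monthly debts = (225 + 1,550 + 1,180) = 2,955. DTI = 2,955/7,900 = 37.4% ≤ 40%
All requirements met. Score 688 falls in the 653–698 tier → 9%.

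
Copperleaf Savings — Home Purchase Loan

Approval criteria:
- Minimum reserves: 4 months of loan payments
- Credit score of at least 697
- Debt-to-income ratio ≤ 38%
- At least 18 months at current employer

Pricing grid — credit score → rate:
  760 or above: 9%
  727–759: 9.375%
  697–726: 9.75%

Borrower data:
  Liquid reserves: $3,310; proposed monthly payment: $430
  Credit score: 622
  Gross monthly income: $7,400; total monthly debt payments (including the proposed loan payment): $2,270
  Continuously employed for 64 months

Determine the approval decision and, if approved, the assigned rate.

Denied

Credit score 622 < 697 (below minimum)
Reserves = 3,310/430 = 7.7 months ≥ 4
Employment 64 ≥ 18 months
DTI: 2,270 ÷ 7,400 = 30.7%, within the 38% cap
Not all requirements met → denied.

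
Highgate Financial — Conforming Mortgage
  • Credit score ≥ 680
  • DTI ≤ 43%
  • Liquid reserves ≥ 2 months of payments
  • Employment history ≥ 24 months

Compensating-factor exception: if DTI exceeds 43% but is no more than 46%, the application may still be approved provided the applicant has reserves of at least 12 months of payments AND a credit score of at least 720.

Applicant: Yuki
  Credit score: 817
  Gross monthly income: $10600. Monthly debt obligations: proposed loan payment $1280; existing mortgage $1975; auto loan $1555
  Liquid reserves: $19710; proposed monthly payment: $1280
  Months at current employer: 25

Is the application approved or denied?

Approved

Credit score 817 ≥ 680 (meets base)
Total debts = (1,280 + 1,975 + 1,555) = 4,810. DTI: 4,810 ÷ 10,600 = 45.4%, over the 43% base limit.
Reserves = 19,710/1,280 = 15.4 months ≥ 2
Employment 25 ≥ 24 months
45.4% falls in the override range (43%–46%), so the compensating-factor test applies.
Override check — reserves: 15.4 mo (ok); score: 817 (ok).
Both compensating conditions met → exception applies.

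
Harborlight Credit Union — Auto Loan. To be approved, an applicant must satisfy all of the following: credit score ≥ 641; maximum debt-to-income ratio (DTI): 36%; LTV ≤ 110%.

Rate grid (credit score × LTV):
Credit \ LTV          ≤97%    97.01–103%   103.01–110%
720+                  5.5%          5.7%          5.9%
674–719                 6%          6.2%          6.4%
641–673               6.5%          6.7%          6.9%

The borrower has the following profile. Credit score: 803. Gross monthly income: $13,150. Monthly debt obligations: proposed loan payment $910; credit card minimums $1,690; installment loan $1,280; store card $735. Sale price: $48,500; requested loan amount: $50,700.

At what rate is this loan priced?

5.9%

Credit score 803 ≥ 641; Total monthly debts = (910 + 1,690 + 1,280 + 735) = 4,615. DTI: 4,615 ÷ 13,150 = 35.1%, within the 36% cap
LTV: 50,700 ÷ 48,500 = 104.5%, within 110% cap
Credit 803 → row 720+; LTV 104.5% → column 103.01–110%. Grid cell → 5.9%.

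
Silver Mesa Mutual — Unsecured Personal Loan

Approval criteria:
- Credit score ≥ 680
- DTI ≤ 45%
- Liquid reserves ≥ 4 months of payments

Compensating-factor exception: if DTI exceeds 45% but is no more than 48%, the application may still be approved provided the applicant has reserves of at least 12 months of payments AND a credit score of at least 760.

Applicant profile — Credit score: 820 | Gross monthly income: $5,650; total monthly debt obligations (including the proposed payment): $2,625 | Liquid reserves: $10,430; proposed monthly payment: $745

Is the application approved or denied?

Credit score 820 ≥ 680 (meets base)
DTI = 2,625/5,650 = 46.5% > 45% — standard DTI limit exceeded.
Reserves: 10,430 ÷ 745 = 14.0 months (meets 4-month minimum)
46.5% falls in the override range (45%–48%), so the compensating-factor test applies.
Reserves 14.0 ≥ 12 months; credit score 820 ≥ 760.
Both override conditions satisfied; DTI exception granted.

Approved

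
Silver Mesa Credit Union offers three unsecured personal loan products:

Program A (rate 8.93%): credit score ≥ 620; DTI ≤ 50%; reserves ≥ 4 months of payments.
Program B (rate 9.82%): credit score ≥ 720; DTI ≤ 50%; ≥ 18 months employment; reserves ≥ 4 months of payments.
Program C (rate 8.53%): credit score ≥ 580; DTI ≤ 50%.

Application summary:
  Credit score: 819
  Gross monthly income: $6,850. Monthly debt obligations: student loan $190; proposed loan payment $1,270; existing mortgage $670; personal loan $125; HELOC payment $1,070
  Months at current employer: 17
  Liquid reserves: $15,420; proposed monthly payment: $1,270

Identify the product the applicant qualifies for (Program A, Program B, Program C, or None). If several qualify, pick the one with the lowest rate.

Program C

Total debts = (190 + 1,270 + 670 + 125 + 1,070) = 3,325; DTI = 3,325/6,850 = 48.5%.
Reserves = 15,420/1,270 = 12.1 months.
Program A: score 819 ≥ 620; DTI 48.5% ≤ 50%; reserves 12.1 ≥ 4 mo → qualifies.
Program B: score 819 ≥ 720; DTI 48.5% ≤ 50%; employment 17 < 18 mo; reserves 12.1 ≥ 4 mo → does not qualify.
Program C: score 819 ≥ 580; DTI 48.5% ≤ 50% → qualifies.
Qualifying: Program A, Program C. Lowest rate is 8.53% → Program C.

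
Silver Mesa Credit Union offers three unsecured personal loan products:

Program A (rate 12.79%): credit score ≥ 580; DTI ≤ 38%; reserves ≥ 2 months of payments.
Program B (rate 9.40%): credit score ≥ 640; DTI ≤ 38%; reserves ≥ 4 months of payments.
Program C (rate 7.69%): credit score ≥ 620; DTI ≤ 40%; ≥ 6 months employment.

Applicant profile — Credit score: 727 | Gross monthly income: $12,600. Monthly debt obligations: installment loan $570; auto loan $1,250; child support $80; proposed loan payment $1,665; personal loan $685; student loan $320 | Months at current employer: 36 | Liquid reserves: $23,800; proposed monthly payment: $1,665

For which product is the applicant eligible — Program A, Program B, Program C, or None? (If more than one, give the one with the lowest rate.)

Total debts = (570 + 1,250 + 80 + 1,665 + 685 + 320) = 4,570; DTI = 4,570/12,600 = 36.3%.
Reserves = 23,800/1,665 = 14.3 months.
Program A: score 727 ≥ 580; DTI 36.3% ≤ 38%; reserves 14.3 ≥ 2 mo → qualifies.
Program B: score 727 ≥ 640; DTI 36.3% ≤ 38%; reserves 14.3 ≥ 4 mo → qualifies.
Program C: score 727 ≥ 620; DTI 36.3% ≤ 40%; employment 36 ≥ 6 mo → qualifies.
Qualifying: Program A, Program B, Program C. Lowest rate is 7.69% → Program C.

Program C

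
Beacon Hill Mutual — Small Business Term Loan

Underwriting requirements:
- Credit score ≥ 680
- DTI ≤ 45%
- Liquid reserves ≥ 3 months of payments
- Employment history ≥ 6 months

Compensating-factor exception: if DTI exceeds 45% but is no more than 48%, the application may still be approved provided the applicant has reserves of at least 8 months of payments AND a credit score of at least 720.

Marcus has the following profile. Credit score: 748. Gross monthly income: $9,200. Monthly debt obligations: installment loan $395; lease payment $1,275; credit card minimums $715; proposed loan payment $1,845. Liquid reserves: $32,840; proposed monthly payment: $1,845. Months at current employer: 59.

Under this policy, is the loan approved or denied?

Approved

Credit score 748 ≥ 680 (meets base)
Total debts = (395 + 1,275 + 715 + 1,845) = 4,230. DTI = 4,230/9,200 = 46% > 45% — standard DTI limit exceeded.
Reserves = 32,840/1,845 = 17.8 months ≥ 3
Employment 59 ≥ 6 months
DTI 46% is within the 45%–48% exception band; checking compensating factors.
Override check — reserves: 17.8 mo (ok); score: 748 (ok).
Both compensating conditions met → exception applies.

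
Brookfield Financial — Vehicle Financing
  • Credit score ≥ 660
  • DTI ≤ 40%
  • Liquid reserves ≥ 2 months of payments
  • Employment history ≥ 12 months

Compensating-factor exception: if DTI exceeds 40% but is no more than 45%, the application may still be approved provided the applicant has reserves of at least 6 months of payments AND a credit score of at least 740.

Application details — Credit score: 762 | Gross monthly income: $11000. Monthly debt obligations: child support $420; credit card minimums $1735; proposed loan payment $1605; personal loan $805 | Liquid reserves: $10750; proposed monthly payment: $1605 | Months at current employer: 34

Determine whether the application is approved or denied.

Credit score 762 ≥ 660 (meets base)
Total debts = (420 + 1,735 + 1,605 + 805) = 4,565. DTI: 4,565 ÷ 11,000 = 41.5%, over the 40% base limit.
Liquid reserves cover 10,750/1,605 = 6.7 months — ≥ 2 required
Employment 34 ≥ 12 months
DTI 41.5% is within the 40%–45% exception band; checking compensating factors.
Reserves 6.7 ≥ 6 months; credit score 762 ≥ 740.
Both override conditions satisfied; DTI exception granted.

Approved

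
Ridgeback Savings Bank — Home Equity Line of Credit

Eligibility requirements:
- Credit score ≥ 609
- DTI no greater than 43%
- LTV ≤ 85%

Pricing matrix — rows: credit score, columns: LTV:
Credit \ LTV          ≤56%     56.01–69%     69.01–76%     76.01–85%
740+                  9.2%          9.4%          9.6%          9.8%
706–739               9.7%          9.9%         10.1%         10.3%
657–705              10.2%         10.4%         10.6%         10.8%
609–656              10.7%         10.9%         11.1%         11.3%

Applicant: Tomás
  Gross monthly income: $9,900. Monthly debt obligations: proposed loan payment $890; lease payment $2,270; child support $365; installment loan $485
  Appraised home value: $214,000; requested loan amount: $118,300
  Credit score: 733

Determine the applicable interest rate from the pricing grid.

9.7%

Credit score 733 ≥ 609; Total monthly debts = (890 + 2,270 + 365 + 485) = 4,010. DTI: 4,010 ÷ 9,900 = 40.5%, within the 43% cap
LTV = 118,300/214,000 = 55.3% ≤ 85%
Row: 733 falls in 706–739. Column: 55.3% falls in ≤56%. Rate = 9.7%.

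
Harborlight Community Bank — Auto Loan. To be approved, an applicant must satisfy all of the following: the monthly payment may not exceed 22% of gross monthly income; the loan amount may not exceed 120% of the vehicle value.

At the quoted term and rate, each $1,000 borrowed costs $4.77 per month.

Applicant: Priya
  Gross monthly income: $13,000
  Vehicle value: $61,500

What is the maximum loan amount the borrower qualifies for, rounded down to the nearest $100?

$73,800

Payment cap: 22% × $13,000 = $2,860/month.
At $4.77 per $1,000, that supports 2,860/4.77 × 1,000 ≈ $599,580 → $599,500.
LTV cap: 120% × $61,500 = $73,800 → $73,800.
Binding constraint: loan-to-value.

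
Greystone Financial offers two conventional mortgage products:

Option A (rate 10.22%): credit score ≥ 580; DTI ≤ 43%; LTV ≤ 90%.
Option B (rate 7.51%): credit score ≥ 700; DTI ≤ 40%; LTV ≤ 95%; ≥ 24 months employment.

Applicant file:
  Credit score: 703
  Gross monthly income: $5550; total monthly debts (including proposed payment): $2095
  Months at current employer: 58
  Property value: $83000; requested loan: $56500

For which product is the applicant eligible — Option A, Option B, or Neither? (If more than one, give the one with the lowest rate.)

Option B

DTI = 2,095/5,550 = 37.7%.
LTV = 56,500/83,000 = 68.1%.
Option A: score 703 ≥ 580; DTI 37.7% ≤ 43%; LTV 68.1% ≤ 90% → qualifies.
Option B: score 703 ≥ 700; DTI 37.7% ≤ 40%; LTV 68.1% ≤ 95%; employment 58 ≥ 24 mo → qualifies.
Qualifying: Option A, Option B. Lowest rate is 7.51% → Option B.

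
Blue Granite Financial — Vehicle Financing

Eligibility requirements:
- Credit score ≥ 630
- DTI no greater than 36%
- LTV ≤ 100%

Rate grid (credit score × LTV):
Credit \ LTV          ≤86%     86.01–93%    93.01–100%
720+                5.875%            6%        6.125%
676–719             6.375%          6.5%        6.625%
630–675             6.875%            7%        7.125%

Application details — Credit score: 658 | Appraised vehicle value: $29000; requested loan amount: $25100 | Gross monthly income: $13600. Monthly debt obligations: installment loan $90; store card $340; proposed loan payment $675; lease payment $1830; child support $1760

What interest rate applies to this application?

Credit score 658 ≥ 630; Total monthly debts = (90 + 340 + 675 + 1,830 + 1,760) = 4,695. DTI = 4,695/13,600 = 34.5% ≤ 36%
LTV: 25,100 ÷ 29,000 = 86.6%, within 100% cap
Row: 658 falls in 630–675. Column: 86.6% falls in 86.01–93%. Rate = 7%.

7%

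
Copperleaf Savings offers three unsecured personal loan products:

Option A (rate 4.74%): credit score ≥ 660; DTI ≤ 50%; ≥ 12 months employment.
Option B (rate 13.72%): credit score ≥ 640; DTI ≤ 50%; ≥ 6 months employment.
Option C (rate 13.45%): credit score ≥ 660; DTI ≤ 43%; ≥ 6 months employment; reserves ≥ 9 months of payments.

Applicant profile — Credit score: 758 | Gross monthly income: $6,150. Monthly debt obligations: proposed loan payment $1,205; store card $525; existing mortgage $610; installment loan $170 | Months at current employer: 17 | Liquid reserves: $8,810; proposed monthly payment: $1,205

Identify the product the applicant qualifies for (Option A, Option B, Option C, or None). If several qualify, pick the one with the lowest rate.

Option A

Total debts = (1,205 + 525 + 610 + 170) = 2,510; DTI = 2,510/6,150 = 40.8%.
Reserves = 8,810/1,205 = 7.3 months.
Option A: score 758 ≥ 660; DTI 40.8% ≤ 50%; employment 17 ≥ 12 mo → qualifies.
Option B: score 758 ≥ 640; DTI 40.8% ≤ 50%; employment 17 ≥ 6 mo → qualifies.
Option C: score 758 ≥ 660; DTI 40.8% ≤ 43%; employment 17 ≥ 6 mo; reserves 7.3 < 9 mo → does not qualify.
Qualifying: Option A, Option B. Lowest rate is 4.74% → Option A.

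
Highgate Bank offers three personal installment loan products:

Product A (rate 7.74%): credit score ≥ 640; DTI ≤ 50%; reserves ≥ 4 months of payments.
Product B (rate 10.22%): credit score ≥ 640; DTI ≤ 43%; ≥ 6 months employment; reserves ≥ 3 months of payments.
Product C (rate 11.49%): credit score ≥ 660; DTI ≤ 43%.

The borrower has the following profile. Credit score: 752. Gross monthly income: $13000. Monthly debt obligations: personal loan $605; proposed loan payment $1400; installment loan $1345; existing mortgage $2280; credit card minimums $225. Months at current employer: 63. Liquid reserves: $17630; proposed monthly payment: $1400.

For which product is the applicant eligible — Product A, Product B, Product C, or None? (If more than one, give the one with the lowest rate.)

Product A

Total debts = (605 + 1,400 + 1,345 + 2,280 + 225) = 5,855; DTI = 5,855/13,000 = 45%.
Reserves = 17,630/1,400 = 12.6 months.
Product A: score 752 ≥ 640; DTI 45% ≤ 50%; reserves 12.6 ≥ 4 mo → qualifies.
Product B: score 752 ≥ 640; DTI 45% > 43%; employment 63 ≥ 6 mo; reserves 12.6 ≥ 3 mo → does not qualify.
Product C: score 752 ≥ 660; DTI 45% > 43% → does not qualify.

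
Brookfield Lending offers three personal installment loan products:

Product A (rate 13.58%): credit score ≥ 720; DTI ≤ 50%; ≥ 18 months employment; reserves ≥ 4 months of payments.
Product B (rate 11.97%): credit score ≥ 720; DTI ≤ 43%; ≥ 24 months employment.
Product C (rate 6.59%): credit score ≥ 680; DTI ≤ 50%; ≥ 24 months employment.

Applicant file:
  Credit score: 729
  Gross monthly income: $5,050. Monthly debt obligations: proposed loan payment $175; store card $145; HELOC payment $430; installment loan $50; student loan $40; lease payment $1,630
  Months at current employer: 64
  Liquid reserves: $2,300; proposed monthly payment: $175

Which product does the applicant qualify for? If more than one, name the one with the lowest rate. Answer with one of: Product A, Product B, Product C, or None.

Product C

Total debts = (175 + 145 + 430 + 50 + 40 + 1,630) = 2,470; DTI = 2,470/5,050 = 48.9%.
Reserves = 2,300/175 = 13.1 months.
Product A: score 729 ≥ 720; DTI 48.9% ≤ 50%; employment 64 ≥ 18 mo; reserves 13.1 ≥ 4 mo → qualifies.
Product B: score 729 ≥ 720; DTI 48.9% > 43%; employment 64 ≥ 24 mo → does not qualify.
Product C: score 729 ≥ 680; DTI 48.9% ≤ 50%; employment 64 ≥ 24 mo → qualifies.
Qualifying: Product A, Product C. Lowest rate is 6.59% → Product C.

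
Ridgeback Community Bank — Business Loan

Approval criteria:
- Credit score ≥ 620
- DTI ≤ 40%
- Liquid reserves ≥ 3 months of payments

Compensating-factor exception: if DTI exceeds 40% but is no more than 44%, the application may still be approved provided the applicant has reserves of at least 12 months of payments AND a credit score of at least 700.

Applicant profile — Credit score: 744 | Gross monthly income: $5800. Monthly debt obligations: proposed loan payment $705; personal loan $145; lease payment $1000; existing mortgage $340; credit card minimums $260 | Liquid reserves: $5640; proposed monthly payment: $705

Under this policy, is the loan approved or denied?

Denied

Credit score 744 ≥ 620 (meets base)
Total debts = (705 + 145 + 1,000 + 340 + 260) = 2,450. DTI: 2,450 ÷ 5,800 = 42.2%, over the 40% base limit.
Liquid reserves cover 5,640/705 = 8.0 months — ≥ 3 required
42.2% falls in the override range (40%–44%), so the compensating-factor test applies.
Reserves 8.0 < 12 months; credit score 744 ≥ 700.
Compensating-factor requirement not fully met.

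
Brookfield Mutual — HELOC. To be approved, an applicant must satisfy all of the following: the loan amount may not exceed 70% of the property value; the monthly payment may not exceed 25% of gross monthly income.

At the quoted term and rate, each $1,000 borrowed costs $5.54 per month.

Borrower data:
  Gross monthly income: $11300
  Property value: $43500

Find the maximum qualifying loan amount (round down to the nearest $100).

$30,400

Payment cap: 25% × $11,300 = $2,825/month.
At $5.54 per $1,000, that supports 2,825/5.54 × 1,000 ≈ $509,927 → $509,900.
LTV cap: 70% × $43,500 = $30,450 → $30,400.
Binding constraint: loan-to-value.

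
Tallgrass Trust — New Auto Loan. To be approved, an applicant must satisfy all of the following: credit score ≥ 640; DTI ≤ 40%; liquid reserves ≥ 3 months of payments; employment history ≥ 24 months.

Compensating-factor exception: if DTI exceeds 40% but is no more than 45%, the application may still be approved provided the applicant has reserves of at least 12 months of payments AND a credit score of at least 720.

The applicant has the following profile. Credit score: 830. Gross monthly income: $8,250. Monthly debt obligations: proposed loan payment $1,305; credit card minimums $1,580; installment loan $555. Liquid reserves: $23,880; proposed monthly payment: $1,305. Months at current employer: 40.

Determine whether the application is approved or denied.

Approved

Credit score 830 ≥ 640 (meets base)
Total debts = (1,305 + 1,580 + 555) = 3,440. DTI = 3,440/8,250 = 41.7% > 40% — standard DTI limit exceeded.
Liquid reserves cover 23,880/1,305 = 18.3 months — ≥ 3 required
Employment 40 ≥ 24 months
DTI 41.7% is within the 40%–45% exception band; checking compensating factors.
Override check — reserves: 18.3 mo (ok); score: 830 (ok).
Both compensating conditions met → exception applies.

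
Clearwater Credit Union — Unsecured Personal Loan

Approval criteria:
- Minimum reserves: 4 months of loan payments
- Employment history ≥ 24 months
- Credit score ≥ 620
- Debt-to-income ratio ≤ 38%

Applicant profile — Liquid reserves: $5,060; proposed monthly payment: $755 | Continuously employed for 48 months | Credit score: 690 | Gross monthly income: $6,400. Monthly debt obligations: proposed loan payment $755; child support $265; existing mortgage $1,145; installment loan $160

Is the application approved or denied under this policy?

Reserves: 5,060 ÷ 755 = 6.7 months (meets 4-month minimum)
Employment 48 ≥ 24 months
Credit score 690 ≥ 620 (meets)
Total monthly debts = (755 + 265 + 1,145 + 160) = 2,325. Debt-to-income = 2,325/6,400 = 36.3% — meets 38% limit
All criteria satisfied.

Approved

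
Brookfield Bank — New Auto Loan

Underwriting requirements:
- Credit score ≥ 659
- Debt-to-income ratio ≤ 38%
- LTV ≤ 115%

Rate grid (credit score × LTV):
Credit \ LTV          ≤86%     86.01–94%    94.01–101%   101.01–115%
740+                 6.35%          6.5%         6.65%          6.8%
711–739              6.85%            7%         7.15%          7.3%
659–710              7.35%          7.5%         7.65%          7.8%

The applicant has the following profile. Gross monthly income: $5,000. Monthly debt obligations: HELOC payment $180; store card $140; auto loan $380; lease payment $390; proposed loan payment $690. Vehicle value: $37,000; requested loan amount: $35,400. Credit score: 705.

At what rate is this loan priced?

7.65%

Credit score 705 ≥ 659; Total monthly debts = (180 + 140 + 380 + 390 + 690) = 1,780. DTI: 1,780 ÷ 5,000 = 35.6%, within the 38% cap
LTV: 35,400 ÷ 37,000 = 95.7%, within 115% cap
Credit 705 → row 659–710; LTV 95.7% → column 94.01–101%. Grid cell → 7.65%.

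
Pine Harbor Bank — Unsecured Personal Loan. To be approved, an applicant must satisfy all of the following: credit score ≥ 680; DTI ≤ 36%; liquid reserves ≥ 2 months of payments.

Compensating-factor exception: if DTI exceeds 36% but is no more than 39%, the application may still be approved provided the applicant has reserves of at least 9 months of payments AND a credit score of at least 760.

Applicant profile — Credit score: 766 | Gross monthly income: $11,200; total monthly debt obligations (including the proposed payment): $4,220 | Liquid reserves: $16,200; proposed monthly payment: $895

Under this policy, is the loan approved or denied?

Approved

Credit score 766 ≥ 680 (meets base)
DTI: 4,220 ÷ 11,200 = 37.7%, over the 36% base limit.
Reserves: 16,200 ÷ 895 = 18.1 months (meets 2-month minimum)
37.7% falls in the override range (36%–39%), so the compensating-factor test applies.
Reserves 18.1 ≥ 9 months; credit score 766 ≥ 760.
Both override conditions satisfied; DTI exception granted.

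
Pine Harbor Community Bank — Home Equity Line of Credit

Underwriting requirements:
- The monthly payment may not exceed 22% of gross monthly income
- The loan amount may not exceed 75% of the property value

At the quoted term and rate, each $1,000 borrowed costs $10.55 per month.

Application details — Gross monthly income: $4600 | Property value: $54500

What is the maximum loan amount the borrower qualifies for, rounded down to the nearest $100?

Payment cap: 22% × $4,600 = $1,012/month.
At $10.55 per $1,000, that supports 1,012/10.55 × 1,000 ≈ $95,924 → $95,900.
LTV cap: 75% × $54,500 = $40,875 → $40,800.
Binding constraint: loan-to-value.

$40,800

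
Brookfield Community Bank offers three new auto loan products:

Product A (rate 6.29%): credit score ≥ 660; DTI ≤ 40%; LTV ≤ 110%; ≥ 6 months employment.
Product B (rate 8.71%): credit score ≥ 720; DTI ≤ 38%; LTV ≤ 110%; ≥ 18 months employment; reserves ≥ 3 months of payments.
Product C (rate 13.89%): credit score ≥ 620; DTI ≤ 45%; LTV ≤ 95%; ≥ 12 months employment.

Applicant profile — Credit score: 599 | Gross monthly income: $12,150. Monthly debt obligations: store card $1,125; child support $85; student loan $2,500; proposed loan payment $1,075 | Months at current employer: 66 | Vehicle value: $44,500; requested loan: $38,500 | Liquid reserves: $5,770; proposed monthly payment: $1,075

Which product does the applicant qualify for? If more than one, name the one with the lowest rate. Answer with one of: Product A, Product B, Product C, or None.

Total debts = (1,125 + 85 + 2,500 + 1,075) = 4,785; DTI = 4,785/12,150 = 39.4%.
LTV = 38,500/44,500 = 86.5%.
Reserves = 5,770/1,075 = 5.4 months.
Product A: score 599 < 660; DTI 39.4% ≤ 40%; LTV 86.5% ≤ 110%; employment 66 ≥ 6 mo → does not qualify.
Product B: score 599 < 720; DTI 39.4% > 38%; LTV 86.5% ≤ 110%; employment 66 ≥ 18 mo; reserves 5.4 ≥ 3 mo → does not qualify.
Product C: score 599 < 620; DTI 39.4% ≤ 45%; LTV 86.5% ≤ 95%; employment 66 ≥ 12 mo → does not qualify.

None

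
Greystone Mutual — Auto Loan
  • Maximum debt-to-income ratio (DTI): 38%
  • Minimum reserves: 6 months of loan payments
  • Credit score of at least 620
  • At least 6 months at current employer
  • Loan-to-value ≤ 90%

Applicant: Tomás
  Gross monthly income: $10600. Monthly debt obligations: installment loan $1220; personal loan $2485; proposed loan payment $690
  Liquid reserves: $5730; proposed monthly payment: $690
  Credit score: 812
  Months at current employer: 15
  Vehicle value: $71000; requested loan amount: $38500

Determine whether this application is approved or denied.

Total monthly debts = (1,220 + 2,485 + 690) = 4,395. DTI: 4,395 ÷ 10,600 = 41.5%, exceeds the 38% cap
Reserves: 5,730 ÷ 690 = 8.3 months (meets 6-month minimum)
Credit score 812 ≥ 620 (meets)
Employment 15 ≥ 6 months
Loan-to-value = 38,500/71,000 = 54.2% — pass (90% max)
Fails on DTI.

Denied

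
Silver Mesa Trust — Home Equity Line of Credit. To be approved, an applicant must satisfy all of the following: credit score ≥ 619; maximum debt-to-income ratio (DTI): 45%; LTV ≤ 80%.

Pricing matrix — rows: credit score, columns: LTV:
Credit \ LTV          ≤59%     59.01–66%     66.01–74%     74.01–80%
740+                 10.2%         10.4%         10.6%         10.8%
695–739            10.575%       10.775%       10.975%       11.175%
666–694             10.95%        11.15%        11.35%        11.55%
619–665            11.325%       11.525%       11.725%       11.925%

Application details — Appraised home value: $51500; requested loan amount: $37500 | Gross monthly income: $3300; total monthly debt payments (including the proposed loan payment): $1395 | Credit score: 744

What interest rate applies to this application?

10.6%

Credit score 744 ≥ 619; DTI = 1,395/3,300 = 42.3% ≤ 45%
LTV = 37,500/51,500 = 72.8% ≤ 80%
Score 744 is in the 740+ band; LTV 72.8% is in the 66.01–74% band → 10.6%.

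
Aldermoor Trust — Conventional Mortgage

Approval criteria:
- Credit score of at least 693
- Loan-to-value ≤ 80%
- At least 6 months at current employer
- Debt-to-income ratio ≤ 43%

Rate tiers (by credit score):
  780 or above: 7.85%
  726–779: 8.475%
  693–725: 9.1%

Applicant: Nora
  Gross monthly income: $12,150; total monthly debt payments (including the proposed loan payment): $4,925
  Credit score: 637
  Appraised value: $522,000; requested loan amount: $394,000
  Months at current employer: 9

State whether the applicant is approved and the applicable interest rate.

Denied

Credit score 637 < 693 (below minimum)
LTV: 394,000 ÷ 522,000 = 75.5%, within 80% cap
DTI: 4,925 ÷ 12,150 = 40.5%, within the 43% cap
Employment 9 ≥ 6 months
Not all requirements met → denied.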